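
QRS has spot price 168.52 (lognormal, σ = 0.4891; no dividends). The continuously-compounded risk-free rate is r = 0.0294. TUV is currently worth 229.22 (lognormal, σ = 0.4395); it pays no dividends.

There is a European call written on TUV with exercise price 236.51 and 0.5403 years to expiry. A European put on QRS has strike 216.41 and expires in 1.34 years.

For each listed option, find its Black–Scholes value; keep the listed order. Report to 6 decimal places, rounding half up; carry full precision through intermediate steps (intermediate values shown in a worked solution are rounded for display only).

[TUV call K=236.51]
σ√T = 0.4395·√0.5403 = 0.323055
d₁ = (ln(S/K) + (r+σ²/2)T) / (σ√T) = (ln(229.22/236.51) + (0.0294+0.4395²/2)·0.5403) / 0.323055 = (-0.031308 + 0.068067) / 0.323055 = 0.113785
d₂ = d₁ − σ√T = 0.113785 − 0.323055 = -0.209270
e^{−rT} = 0.984241
N(d₁) = 0.545296,  N(d₂) = 0.417119
price = S·N(d₁) − K·e^{−rT}·N(d₂) = 124.992725 − 97.098061 = 27.894664
[QRS put K=216.41]
σ√T = 0.4891·√1.34 = 0.566174
d₁ = (ln(S/K) + (r+σ²/2)T) / (σ√T) = (ln(168.52/216.41) + (0.0294+0.4891²/2)·1.34) / 0.566174 = (-0.250120 + 0.199673) / 0.566174 = -0.089103
d₂ = d₁ − σ√T = -0.089103 − 0.566174 = -0.655277
e^{−rT} = 0.961370
N(−d₁) = 0.535500,  N(−d₂) = 0.743855
price = K·e^{−rT}·N(−d₂) − S·N(−d₁) = 154.759142 − 90.242444 = 64.516699

price(TUV call K=236.51) = 27.894664
price(QRS put K=216.41) = 64.516699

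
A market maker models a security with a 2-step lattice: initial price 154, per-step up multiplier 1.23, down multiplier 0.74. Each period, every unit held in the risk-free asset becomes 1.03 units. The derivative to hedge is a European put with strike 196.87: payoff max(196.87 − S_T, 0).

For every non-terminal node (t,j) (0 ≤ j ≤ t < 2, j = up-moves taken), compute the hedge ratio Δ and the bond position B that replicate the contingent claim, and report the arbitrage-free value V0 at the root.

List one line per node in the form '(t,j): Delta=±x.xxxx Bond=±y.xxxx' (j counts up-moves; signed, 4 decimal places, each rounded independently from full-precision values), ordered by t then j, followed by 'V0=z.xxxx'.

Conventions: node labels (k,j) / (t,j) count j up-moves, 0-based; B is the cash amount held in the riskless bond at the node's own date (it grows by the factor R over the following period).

(0,0): Delta=-0.7250 Bond=155.1411
(1,0): Delta=-1.0000 Bond=191.1359
(1,1): Delta=-0.6109 Bond=138.1811
V0=43.4932

Since d<R<u, set p* = (R−d)/(u−d) = 0.5918; price each node as the discounted p*-expectation of its children.
Expiry values: V(2,0)=112.5396, V(2,1)=56.6992, V(2,2)=0.0000
  t=1,j=0: stock 113.9600 → up 140.1708 (V=56.6992), down 84.3304 (V=112.5396). Price 77.1759; hedge Δ=-1.0000, bond B=191.1359.
  t=1,j=1: stock 189.4200 → up 232.9866 (V=0.0000), down 140.1708 (V=56.6992). Price 22.4685; hedge Δ=-0.6109, bond B=138.1811.
  t=0,j=0: stock 154.0000 → up 189.4200 (V=22.4685), down 113.9600 (V=77.1759). Price 43.4932; hedge Δ=-0.7250, bond B=155.1411.
As a check, the time-0 holding Δ(0,0)·S0 + B(0,0) comes to 43.4932 — exactly V0.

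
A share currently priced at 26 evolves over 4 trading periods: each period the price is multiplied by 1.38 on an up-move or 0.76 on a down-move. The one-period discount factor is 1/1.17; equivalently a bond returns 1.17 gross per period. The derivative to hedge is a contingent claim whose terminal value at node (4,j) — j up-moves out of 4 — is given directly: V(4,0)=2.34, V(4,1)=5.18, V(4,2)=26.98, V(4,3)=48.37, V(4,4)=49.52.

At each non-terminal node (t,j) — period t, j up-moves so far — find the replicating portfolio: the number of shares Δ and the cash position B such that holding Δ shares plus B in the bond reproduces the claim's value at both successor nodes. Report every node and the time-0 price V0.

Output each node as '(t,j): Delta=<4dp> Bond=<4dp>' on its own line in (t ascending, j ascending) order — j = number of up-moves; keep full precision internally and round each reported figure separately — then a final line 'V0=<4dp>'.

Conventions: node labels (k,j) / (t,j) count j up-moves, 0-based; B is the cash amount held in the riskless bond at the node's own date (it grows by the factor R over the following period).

Under the risk-neutral measure, an up-move has probability p* = (R−d)/(u−d) = 0.6613 and values discount at R = 1.17.
Terminal payoffs: V(4,0)=2.3400, V(4,1)=5.1800, V(4,2)=26.9800, V(4,3)=48.3700, V(4,4)=49.5200
(3,0): S=11.4134. Δ = (V_up−V_dn)/(S_up−S_dn) = (5.1800−2.3400)/(15.7505−8.6742) = 0.4013. V = [p*·5.1800 + (1−p*)·2.3400]/1.17 = 3.6052. B = V − Δ·S = -0.9755.
(3,1): S=20.7243. Δ = (V_up−V_dn)/(S_up−S_dn) = (26.9800−5.1800)/(28.5995−15.7505) = 1.6966. V = [p*·26.9800 + (1−p*)·5.1800]/1.17 = 16.7488. B = V − Δ·S = -18.4125.
(3,2): S=37.6309. Δ = (V_up−V_dn)/(S_up−S_dn) = (48.3700−26.9800)/(51.9307−28.5995) = 0.9168. V = [p*·48.3700 + (1−p*)·26.9800]/1.17 = 35.1496. B = V − Δ·S = 0.6496.
(3,3): S=68.3299. Δ = (V_up−V_dn)/(S_up−S_dn) = (49.5200−48.3700)/(94.2952−51.9307) = 0.0271. V = [p*·49.5200 + (1−p*)·48.3700]/1.17 = 41.9919. B = V − Δ·S = 40.1370.
(2,0): S=15.0176. Δ = (V_up−V_dn)/(S_up−S_dn) = (16.7488−3.6052)/(20.7243−11.4134) = 1.4116. V = [p*·16.7488 + (1−p*)·3.6052]/1.17 = 10.5102. B = V − Δ·S = -10.6892.
(2,1): S=27.2688. Δ = (V_up−V_dn)/(S_up−S_dn) = (35.1496−16.7488)/(37.6309−20.7243) = 1.0884. V = [p*·35.1496 + (1−p*)·16.7488]/1.17 = 24.7154. B = V − Δ·S = -4.9632.
(2,2): S=49.5144. Δ = (V_up−V_dn)/(S_up−S_dn) = (41.9919−35.1496)/(68.3299−37.6309) = 0.2229. V = [p*·41.9919 + (1−p*)·35.1496]/1.17 = 33.9097. B = V − Δ·S = 22.8737.
(1,0): S=19.7600. Δ = (V_up−V_dn)/(S_up−S_dn) = (24.7154−10.5102)/(27.2688−15.0176) = 1.1595. V = [p*·24.7154 + (1−p*)·10.5102]/1.17 = 17.0120. B = V − Δ·S = -5.8997.
(1,1): S=35.8800. Δ = (V_up−V_dn)/(S_up−S_dn) = (33.9097−24.7154)/(49.5144−27.2688) = 0.4133. V = [p*·33.9097 + (1−p*)·24.7154]/1.17 = 26.3209. B = V − Δ·S = 11.4915.
(0,0): S=26.0000. Δ = (V_up−V_dn)/(S_up−S_dn) = (26.3209−17.0120)/(35.8800−19.7600) = 0.5775. V = [p*·26.3209 + (1−p*)·17.0120]/1.17 = 19.8016. B = V − Δ·S = 4.7871.
Check: Δ(0,0)·S0 + B(0,0) = 19.8016 = V0.

(0,0): Delta=0.5775 Bond=4.7871
(1,0): Delta=1.1595 Bond=-5.8997
(1,1): Delta=0.4133 Bond=11.4915
(2,0): Delta=1.4116 Bond=-10.6892
(2,1): Delta=1.0884 Bond=-4.9632
(2,2): Delta=0.2229 Bond=22.8737
(3,0): Delta=0.4013 Bond=-0.9755
(3,1): Delta=1.6966 Bond=-18.4125
(3,2): Delta=0.9168 Bond=0.6496
(3,3): Delta=0.0271 Bond=40.1370
V0=19.8016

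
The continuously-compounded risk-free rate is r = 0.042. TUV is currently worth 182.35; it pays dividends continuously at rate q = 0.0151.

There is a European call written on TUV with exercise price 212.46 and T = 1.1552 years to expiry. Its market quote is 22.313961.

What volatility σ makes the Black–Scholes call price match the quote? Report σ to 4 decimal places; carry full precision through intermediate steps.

sigma = 0.4022

At σ = 0.4022 the Black–Scholes value reproduces the quote:
σ√T = 0.4022·√1.1552 = 0.432285
d₁ = (ln(S/K) + (r−q+σ²/2)T) / (σ√T) = (ln(182.35/212.46) + (0.042−0.0151+0.4022²/2)·1.1552) / 0.432285 = (-0.152826 + 0.124510) / 0.432285 = -0.065502
d₂ = d₁ − σ√T = -0.065502 − 0.432285 = -0.497787
e^{−rT} = 0.952640
e^{−qT} = 0.982708
N(d₁) = 0.473887,  N(d₂) = 0.309317
V = S·e^{−qT}·N(d₁) − K·e^{−rT}·N(d₂) = 84.919041 − 62.605080 = 22.313961 (equal to the quote); since ∂V/∂σ > 0 for all σ, the implied volatility is unique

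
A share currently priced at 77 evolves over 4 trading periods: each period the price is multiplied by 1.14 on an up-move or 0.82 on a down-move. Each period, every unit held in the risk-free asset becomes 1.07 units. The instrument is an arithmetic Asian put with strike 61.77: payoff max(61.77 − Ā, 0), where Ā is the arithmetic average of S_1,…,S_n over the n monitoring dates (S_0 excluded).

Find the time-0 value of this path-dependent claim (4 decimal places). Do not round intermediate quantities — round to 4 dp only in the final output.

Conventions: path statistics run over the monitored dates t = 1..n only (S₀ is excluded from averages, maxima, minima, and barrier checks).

price = 0.1667

Under the martingale measure an up-move has probability p* = 0.7812; value the claim as the probability-weighted average of per-path payoffs, discounted 4 periods at R = 1.07.
Enumerate all 2^4 = 16 price paths (U = up ×1.14, D = down ×0.82); each path with k up-moves has probability p*^k·(1−p*)^(4−k).
DDDD: Ā=48.0459, payoff=13.7241, prob=0.002290
UDDD: Ā=66.7955, payoff=0.0000, prob=0.008178
DUDD: Ā=60.6355, payoff=1.1345, prob=0.008178
UUDD: Ā=84.2981, payoff=0.0000, prob=0.029206
DDUD: Ā=55.5843, payoff=6.1857, prob=0.008178
UDUD: Ā=77.2757, payoff=0.0000, prob=0.029206
DUUD: Ā=71.1157, payoff=0.0000, prob=0.029206
UUUD: Ā=98.8682, payoff=0.0000, prob=0.104308
DDDU: Ā=51.4423, payoff=10.3277, prob=0.008178
UDDU: Ā=71.5174, payoff=0.0000, prob=0.029206
DUDU: Ā=65.3574, payoff=0.0000, prob=0.029206
UUDU: Ā=90.8627, payoff=0.0000, prob=0.104308
DDUU: Ā=60.3062, payoff=1.4638, prob=0.029206
UDUU: Ā=83.8403, payoff=0.0000, prob=0.104308
DUUU: Ā=77.6803, payoff=0.0000, prob=0.104308
UUUU: Ā=107.9945, payoff=0.0000, prob=0.372529
Price = Σ prob·payoff / R^4 = 0.218499 / 1.310796 = 0.1667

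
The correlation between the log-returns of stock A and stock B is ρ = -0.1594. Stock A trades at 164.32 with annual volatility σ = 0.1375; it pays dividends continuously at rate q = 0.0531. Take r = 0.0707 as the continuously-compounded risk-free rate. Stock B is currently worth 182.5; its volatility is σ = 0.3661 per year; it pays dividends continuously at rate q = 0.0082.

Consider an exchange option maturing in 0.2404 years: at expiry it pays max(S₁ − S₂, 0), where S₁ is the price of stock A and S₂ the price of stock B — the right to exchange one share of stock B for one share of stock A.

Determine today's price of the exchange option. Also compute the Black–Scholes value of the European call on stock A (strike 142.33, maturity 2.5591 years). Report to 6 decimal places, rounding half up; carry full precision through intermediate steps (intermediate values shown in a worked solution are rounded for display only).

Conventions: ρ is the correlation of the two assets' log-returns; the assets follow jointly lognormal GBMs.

σ_eff = √(σ₁² + σ₂² − 2ρσ₁σ₂) = √(0.1375² + 0.3661² − 2·-0.1594·0.1375·0.3661) = 0.411076
d₁ = (ln(S₁/S₂) + (q₂ − q₁ + σ_eff²/2)T) / (σ_eff√T) = (ln(164.32/182.5) + (0.0082 − 0.0531 + 0.084492)·0.2404) / 0.201553 = -0.473407
d₂ = d₁ − σ_eff√T = -0.473407 − 0.201553 = -0.674960
N(d₁) = 0.317961,  N(d₂) = 0.249851
V = S₁·e^{−q₁T}·N(d₁) − S₂·e^{−q₂T}·N(d₂) = 51.584719 − 45.507944 = 6.076775
[vanilla: stock A call K=142.33]
σ√T = 0.1375·√2.5591 = 0.219961
d₁ = (ln(S/K) + (r−q+σ²/2)T) / (σ√T) = (ln(164.32/142.33) + (0.0707−0.0531+0.1375²/2)·2.5591) / 0.219961 = (0.143667 + 0.069232) / 0.219961 = 0.967893
d₂ = d₁ − σ√T = 0.967893 − 0.219961 = 0.747932
e^{−rT} = 0.834495
e^{−qT} = 0.872940
N(d₁) = 0.833451,  N(d₂) = 0.772749
price = S·e^{−qT}·N(d₁) − K·e^{−rT}·N(d₂) = 119.551516 − 91.782300 = 27.769216

exchange price = 6.076775
price(stock A call K=142.33) = 27.769216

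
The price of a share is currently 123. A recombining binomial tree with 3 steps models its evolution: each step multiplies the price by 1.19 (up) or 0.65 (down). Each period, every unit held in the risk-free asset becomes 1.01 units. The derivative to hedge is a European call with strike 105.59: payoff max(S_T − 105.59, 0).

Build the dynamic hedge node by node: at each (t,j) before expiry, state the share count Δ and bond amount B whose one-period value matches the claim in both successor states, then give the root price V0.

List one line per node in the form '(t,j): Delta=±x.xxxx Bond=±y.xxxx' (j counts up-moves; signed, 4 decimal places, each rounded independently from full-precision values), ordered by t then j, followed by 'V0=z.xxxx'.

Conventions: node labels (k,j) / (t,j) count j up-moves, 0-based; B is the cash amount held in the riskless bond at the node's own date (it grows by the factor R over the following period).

No-arbitrage ⇒ martingale measure with p* = (R−d)/(u−d) = 0.6667.
Expiry values: V(3,0)=0.0000, V(3,1)=0.0000, V(3,2)=7.6272, V(3,3)=101.6846
(2,0): S=51.9675. Δ = (V_up−V_dn)/(S_up−S_dn) = (0.0000−0.0000)/(61.8413−33.7789) = 0.0000. V = [p*·0.0000 + (1−p*)·0.0000]/1.01 = 0.0000. B = V − Δ·S = 0.0000.
(2,1): S=95.1405. Δ = (V_up−V_dn)/(S_up−S_dn) = (7.6272−0.0000)/(113.2172−61.8413) = 0.1485. V = [p*·7.6272 + (1−p*)·0.0000]/1.01 = 5.0345. B = V − Δ·S = -9.0900.
(2,2): S=174.1803. Δ = (V_up−V_dn)/(S_up−S_dn) = (101.6846−7.6272)/(207.2746−113.2172) = 1.0000. V = [p*·101.6846 + (1−p*)·7.6272]/1.01 = 69.6357. B = V − Δ·S = -104.5446.
(1,0): S=79.9500. Δ = (V_up−V_dn)/(S_up−S_dn) = (5.0345−0.0000)/(95.1405−51.9675) = 0.1166. V = [p*·5.0345 + (1−p*)·0.0000]/1.01 = 3.3231. B = V − Δ·S = -6.0000.
(1,1): S=146.3700. Δ = (V_up−V_dn)/(S_up−S_dn) = (69.6357−5.0345)/(174.1803−95.1405) = 0.8173. V = [p*·69.6357 + (1−p*)·5.0345]/1.01 = 47.6257. B = V − Δ·S = -72.0063.
(0,0): S=123.0000. Δ = (V_up−V_dn)/(S_up−S_dn) = (47.6257−3.3231)/(146.3700−79.9500) = 0.6670. V = [p*·47.6257 + (1−p*)·3.3231]/1.01 = 32.5328. B = V − Δ·S = -49.5091.
Check: Δ(0,0)·S0 + B(0,0) = 32.5328 = V0.

(0,0): Delta=0.6670 Bond=-49.5091
(1,0): Delta=0.1166 Bond=-6.0000
(1,1): Delta=0.8173 Bond=-72.0063
(2,0): Delta=0.0000 Bond=0.0000
(2,1): Delta=0.1485 Bond=-9.0900
(2,2): Delta=1.0000 Bond=-104.5446
V0=32.5328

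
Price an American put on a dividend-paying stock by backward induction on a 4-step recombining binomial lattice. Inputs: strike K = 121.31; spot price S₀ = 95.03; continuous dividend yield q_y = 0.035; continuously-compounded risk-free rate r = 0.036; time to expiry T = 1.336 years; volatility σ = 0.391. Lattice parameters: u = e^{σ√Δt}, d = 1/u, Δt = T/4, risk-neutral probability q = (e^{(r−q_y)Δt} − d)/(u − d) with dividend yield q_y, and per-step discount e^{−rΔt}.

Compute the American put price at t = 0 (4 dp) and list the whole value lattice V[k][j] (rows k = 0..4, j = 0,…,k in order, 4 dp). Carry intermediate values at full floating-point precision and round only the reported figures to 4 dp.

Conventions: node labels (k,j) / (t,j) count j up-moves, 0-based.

price = 34.9485
tree:
34.9485
47.1403 20.6621
60.8336 31.3092 7.9174
73.0654 45.5005 14.4246 0.0000
82.8232 60.8336 26.2800 0.0000 0.0000

params: Δt=0.33400 u=1.25354 d=0.79774 q=0.44448 e^(-rΔt)=0.98805
t_4 payoffs: 82.8232 60.8336 26.2800 0.0000 0.0000
k=3: node(3,0) S=48.2446 payoff=73.0654 vs cont=72.1762 → 73.0654 [stop]  node(3,1) S=75.8095 payoff=45.5005 vs cont=44.9317 → 45.5005 [stop]  node(3,2) S=119.1237 payoff=2.1863 vs cont=14.4246 → 14.4246 [wait]  node(3,3) S=187.1857 payoff=0.0000 vs cont=0.0000 → 0.0000 [wait]
k=2: node(2,0) S=60.4764 payoff=60.8336 vs cont=60.0865 → 60.8336 [stop]  node(2,1) S=95.0300 payoff=26.2800 vs cont=31.3092 → 31.3092 [wait]  node(2,2) S=149.3260 payoff=0.0000 vs cont=7.9174 → 7.9174 [wait]
k=1: node(1,0) S=75.8095 payoff=45.5005 vs cont=47.1403 → 47.1403 [wait]  node(1,1) S=119.1237 payoff=2.1863 vs cont=20.6621 → 20.6621 [wait]
k=0: node(0,0) S=95.0300 payoff=26.2800 vs cont=34.9485 → 34.9485 [wait]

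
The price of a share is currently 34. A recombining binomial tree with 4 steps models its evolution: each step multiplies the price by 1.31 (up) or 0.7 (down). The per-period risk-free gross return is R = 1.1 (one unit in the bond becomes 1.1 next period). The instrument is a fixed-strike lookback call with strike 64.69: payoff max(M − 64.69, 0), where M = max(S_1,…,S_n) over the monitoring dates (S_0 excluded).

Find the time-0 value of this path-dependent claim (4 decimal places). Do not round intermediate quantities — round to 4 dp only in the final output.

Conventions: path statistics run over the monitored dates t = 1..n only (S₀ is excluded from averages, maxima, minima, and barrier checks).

price = 5.2542

Under the martingale measure an up-move has probability p* = 0.6557; value the claim as the probability-weighted average of per-path payoffs, discounted 4 periods at R = 1.1.
Enumerate all 2^4 = 16 price paths (U = up ×1.31, D = down ×0.7); each path with k up-moves has probability p*^k·(1−p*)^(4−k).
DDDD: M=23.8000, payoff=0.0000, prob=0.014046
UDDD: M=44.5400, payoff=0.0000, prob=0.026755
DUDD: M=31.1780, payoff=0.0000, prob=0.026755
UUDD: M=58.3474, payoff=0.0000, prob=0.050961
DDUD: M=23.8000, payoff=0.0000, prob=0.026755
UDUD: M=44.5400, payoff=0.0000, prob=0.050961
DUUD: M=40.8432, payoff=0.0000, prob=0.050961
UUUD: M=76.4351, payoff=11.7451, prob=0.097069
DDDU: M=23.8000, payoff=0.0000, prob=0.026755
UDDU: M=44.5400, payoff=0.0000, prob=0.050961
DUDU: M=31.1780, payoff=0.0000, prob=0.050961
UUDU: M=58.3474, payoff=0.0000, prob=0.097069
DDUU: M=28.5902, payoff=0.0000, prob=0.050961
UDUU: M=53.5046, payoff=0.0000, prob=0.097069
DUUU: M=53.5046, payoff=0.0000, prob=0.097069
UUUU: M=100.1300, payoff=35.4400, prob=0.184893
Price = Σ prob·payoff / R^4 = 7.692688 / 1.464100 = 5.2542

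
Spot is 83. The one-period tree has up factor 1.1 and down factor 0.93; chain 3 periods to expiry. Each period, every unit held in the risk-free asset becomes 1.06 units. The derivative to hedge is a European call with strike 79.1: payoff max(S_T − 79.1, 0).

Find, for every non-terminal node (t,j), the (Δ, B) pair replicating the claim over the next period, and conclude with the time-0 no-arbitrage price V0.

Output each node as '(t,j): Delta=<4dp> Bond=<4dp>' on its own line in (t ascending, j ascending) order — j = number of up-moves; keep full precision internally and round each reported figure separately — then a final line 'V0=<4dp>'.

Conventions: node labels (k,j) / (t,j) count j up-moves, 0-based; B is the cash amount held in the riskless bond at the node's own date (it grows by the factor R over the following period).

(0,0): Delta=0.9543 Bond=-62.4738
(1,0): Delta=0.7862 Bond=-53.2414
(1,1): Delta=0.9981 Bond=-70.2163
(2,0): Delta=0.0000 Bond=0.0000
(2,1): Delta=0.9907 Bond=-73.8008
(2,2): Delta=1.0000 Bond=-74.6226
V0=16.7354

Under the risk-neutral measure, an up-move has probability p* = (R−d)/(u−d) = 0.7647 and values discount at R = 1.06.
At maturity the claim pays: V(3,0)=0.0000, V(3,1)=0.0000, V(3,2)=14.2999, V(3,3)=31.3730
(2,0): S=71.7867. Δ = (V_up−V_dn)/(S_up−S_dn) = (0.0000−0.0000)/(78.9654−66.7616) = 0.0000. V = [p*·0.0000 + (1−p*)·0.0000]/1.06 = 0.0000. B = V − Δ·S = 0.0000.
(2,1): S=84.9090. Δ = (V_up−V_dn)/(S_up−S_dn) = (14.2999−0.0000)/(93.3999−78.9654) = 0.9907. V = [p*·14.2999 + (1−p*)·0.0000]/1.06 = 10.3162. B = V − Δ·S = -73.8008.
(2,2): S=100.4300. Δ = (V_up−V_dn)/(S_up−S_dn) = (31.3730−14.2999)/(110.4730−93.3999) = 1.0000. V = [p*·31.3730 + (1−p*)·14.2999]/1.06 = 25.8074. B = V − Δ·S = -74.6226.
(1,0): S=77.1900. Δ = (V_up−V_dn)/(S_up−S_dn) = (10.3162−0.0000)/(84.9090−71.7867) = 0.7862. V = [p*·10.3162 + (1−p*)·0.0000]/1.06 = 7.4424. B = V − Δ·S = -53.2414.
(1,1): S=91.3000. Δ = (V_up−V_dn)/(S_up−S_dn) = (25.8074−10.3162)/(100.4300−84.9090) = 0.9981. V = [p*·25.8074 + (1−p*)·10.3162]/1.06 = 20.9079. B = V − Δ·S = -70.2163.
(0,0): S=83.0000. Δ = (V_up−V_dn)/(S_up−S_dn) = (20.9079−7.4424)/(91.3000−77.1900) = 0.9543. V = [p*·20.9079 + (1−p*)·7.4424]/1.06 = 16.7354. B = V − Δ·S = -62.4738.
As a check, the time-0 holding Δ(0,0)·S0 + B(0,0) comes to 16.7354 — exactly V0.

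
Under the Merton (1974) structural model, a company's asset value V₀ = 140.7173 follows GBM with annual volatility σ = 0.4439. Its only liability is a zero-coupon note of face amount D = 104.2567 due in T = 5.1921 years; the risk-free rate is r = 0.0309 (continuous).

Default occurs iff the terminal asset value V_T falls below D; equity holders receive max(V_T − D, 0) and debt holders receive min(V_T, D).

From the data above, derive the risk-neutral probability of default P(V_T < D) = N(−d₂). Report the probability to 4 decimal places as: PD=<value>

Work the structural quantities from V₀ = 140.7173 against face 104.2567:
d₁ = [ln(V₀/D) + (r + σ²/2)T] / (σ√T)
   = [ln(140.7173/104.2567) + (0.0309 + 0.5·0.4439²)·5.1921] / (0.4439·√5.1921)
   = [0.299897 + 0.671980] / 1.011479 = 0.960848
d₂ = d₁ − σ√T = 0.960848 − 1.011479 = -0.050631
risk-neutral PD = N(−d₂) = N(0.050631) = 0.520190

PD=0.5202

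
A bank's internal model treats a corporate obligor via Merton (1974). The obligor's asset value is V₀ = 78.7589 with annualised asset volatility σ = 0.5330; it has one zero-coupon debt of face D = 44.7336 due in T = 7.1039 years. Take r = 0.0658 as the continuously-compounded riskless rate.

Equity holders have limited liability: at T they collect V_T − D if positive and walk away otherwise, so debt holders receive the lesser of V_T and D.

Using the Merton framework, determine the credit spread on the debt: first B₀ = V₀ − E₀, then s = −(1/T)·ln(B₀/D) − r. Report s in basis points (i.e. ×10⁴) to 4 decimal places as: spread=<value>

Equity is a call on the firm's assets struck at D = 44.7336:
d₁ = [ln(V₀/D) + (r + σ²/2)T] / (σ√T)
   = [ln(78.7589/44.7336) + (0.0658 + 0.5·0.5330²)·7.1039] / (0.5330·√7.1039)
   = [0.565666 + 1.476507] / 1.420612 = 1.437530
d₂ = d₁ − σ√T = 1.437530 − 1.420612 = 0.016917
N(d₁) = 0.924716,  N(d₂) = 0.506749,  e^(−rT) = 0.626606
E₀ = V₀·N(d₁) − D·e^(−rT)·N(d₂)
   = 78.7589·0.924716 − 44.7336·0.626606·0.506749 = 58.625285
B₀ = V₀ − E₀ = 78.7589 − 58.625285 = 20.133615
spread = −(1/T)·ln(B₀/D) − r = −(1/7.1039)·ln(20.133615/44.7336) − 0.0658 = 0.04657969
in basis points: 0.04657969 × 10⁴ = 465.7969 bp

spread=465.7969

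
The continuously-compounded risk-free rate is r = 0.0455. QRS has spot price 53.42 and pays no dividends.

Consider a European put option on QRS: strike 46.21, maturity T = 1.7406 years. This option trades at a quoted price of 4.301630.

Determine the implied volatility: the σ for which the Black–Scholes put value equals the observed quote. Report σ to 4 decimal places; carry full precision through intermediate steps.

At σ = 0.3454 the Black–Scholes value reproduces the quote:
σ√T = 0.3454·√1.7406 = 0.455692
d₁ = (ln(S/K) + (r+σ²/2)T) / (σ√T) = (ln(53.42/46.21) + (0.0455+0.3454²/2)·1.7406) / 0.455692 = (0.144989 + 0.183025) / 0.455692 = 0.719815
d₂ = d₁ − σ√T = 0.719815 − 0.455692 = 0.264122
e^{−rT} = 0.923858
N(−d₁) = 0.235820,  N(−d₂) = 0.395843
V = K·e^{−rT}·N(−d₂) − S·N(−d₁) = 16.899111 − 12.597481 = 4.301630 (matching the quote); vega is positive throughout, so no other σ reproduces this price

sigma = 0.3454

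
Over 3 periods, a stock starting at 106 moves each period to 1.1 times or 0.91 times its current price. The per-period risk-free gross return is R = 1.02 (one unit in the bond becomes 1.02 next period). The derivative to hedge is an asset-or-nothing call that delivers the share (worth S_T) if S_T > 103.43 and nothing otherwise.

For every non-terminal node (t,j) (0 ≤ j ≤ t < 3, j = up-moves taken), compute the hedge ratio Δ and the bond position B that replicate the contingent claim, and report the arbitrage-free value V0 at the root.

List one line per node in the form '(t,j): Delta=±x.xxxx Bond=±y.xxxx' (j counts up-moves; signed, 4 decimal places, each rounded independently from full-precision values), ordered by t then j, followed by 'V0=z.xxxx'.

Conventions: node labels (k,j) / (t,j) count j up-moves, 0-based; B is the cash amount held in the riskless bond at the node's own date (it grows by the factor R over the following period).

Arbitrage-free pricing uses the up-move probability p* = (R−d)/(u−d) = 0.5789, discounting each step at R = 1.02.
At maturity the claim pays: V(3,0)=0.0000, V(3,1)=0.0000, V(3,2)=116.7166, V(3,3)=141.0860
Node (2,0) S=87.7786: V=(p*·0.0000+(1−p*)·0.0000)/1.02=0.0000; Δ=(0.0000−0.0000)/(96.5565−79.8785)=0.0000; B=V−Δ·S=0.0000
Node (2,1) S=106.1060: V=(p*·116.7166+(1−p*)·0.0000)/1.02=66.2478; Δ=(116.7166−0.0000)/(116.7166−96.5565)=5.7895; B=V−Δ·S=-548.0501
Node (2,2) S=128.2600: V=(p*·141.0860+(1−p*)·116.7166)/1.02=128.2600; Δ=(141.0860−116.7166)/(141.0860−116.7166)=1.0000; B=V−Δ·S=0.0000
Node (1,0) S=96.4600: V=(p*·66.2478+(1−p*)·0.0000)/1.02=37.6020; Δ=(66.2478−0.0000)/(106.1060−87.7786)=3.6147; B=V−Δ·S=-311.0707
Node (1,1) S=116.6000: V=(p*·128.2600+(1−p*)·66.2478)/1.02=100.1467; Δ=(128.2600−66.2478)/(128.2600−106.1060)=2.7991; B=V−Δ·S=-226.2333
Node (0,0) S=106.0000: V=(p*·100.1467+(1−p*)·37.6020)/1.02=72.3648; Δ=(100.1467−37.6020)/(116.6000−96.4600)=3.1055; B=V−Δ·S=-256.8179
Check: Δ(0,0)·S0 + B(0,0) = 72.3648 = V0.

(0,0): Delta=3.1055 Bond=-256.8179
(1,0): Delta=3.6147 Bond=-311.0707
(1,1): Delta=2.7991 Bond=-226.2333
(2,0): Delta=0.0000 Bond=0.0000
(2,1): Delta=5.7895 Bond=-548.0501
(2,2): Delta=1.0000 Bond=0.0000
V0=72.3648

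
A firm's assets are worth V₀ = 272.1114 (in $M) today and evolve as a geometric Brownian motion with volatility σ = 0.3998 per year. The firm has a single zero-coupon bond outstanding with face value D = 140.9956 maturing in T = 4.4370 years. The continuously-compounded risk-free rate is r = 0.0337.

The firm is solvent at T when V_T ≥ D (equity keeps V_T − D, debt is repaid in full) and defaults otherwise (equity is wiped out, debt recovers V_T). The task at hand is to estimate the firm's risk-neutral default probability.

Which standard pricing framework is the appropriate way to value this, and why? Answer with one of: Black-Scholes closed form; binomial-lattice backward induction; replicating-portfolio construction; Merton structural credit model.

Key observation: assets follow a GBM and default happens iff V_T < 140.9956; valuing claims on that split (equity as a call, risky debt as the residual) is the structural model's definition.

framework: Merton structural credit model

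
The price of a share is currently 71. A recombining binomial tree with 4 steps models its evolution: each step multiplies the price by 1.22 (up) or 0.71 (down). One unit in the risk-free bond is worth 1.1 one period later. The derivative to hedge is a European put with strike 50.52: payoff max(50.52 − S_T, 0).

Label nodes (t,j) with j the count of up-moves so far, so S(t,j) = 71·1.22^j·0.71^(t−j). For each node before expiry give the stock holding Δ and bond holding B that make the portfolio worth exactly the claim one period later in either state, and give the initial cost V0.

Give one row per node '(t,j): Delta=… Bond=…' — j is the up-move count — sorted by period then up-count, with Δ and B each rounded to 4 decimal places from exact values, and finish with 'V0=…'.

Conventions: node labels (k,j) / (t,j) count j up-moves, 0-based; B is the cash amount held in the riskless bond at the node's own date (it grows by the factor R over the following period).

The replicating-portfolio and risk-neutral prices coincide; use p* = (1.1−0.71)/(1.22−0.71) = 0.7647 for the latter.
Payoffs at expiry: V(4,0)=32.4777, V(4,1)=19.5177, V(4,2)=0.0000, V(4,3)=0.0000, V(4,4)=0.0000
Node (3,0) S=25.4117: V=(p*·19.5177+(1−p*)·32.4777)/1.1=20.5156; Δ=(19.5177−32.4777)/(31.0023−18.0423)=-1.0000; B=V−Δ·S=45.9273
Node (3,1) S=43.6651: V=(p*·0.0000+(1−p*)·19.5177)/1.1=4.1749; Δ=(0.0000−19.5177)/(53.2715−31.0023)=-0.8764; B=V−Δ·S=42.4450
Node (3,2) S=75.0302: V=(p*·0.0000+(1−p*)·0.0000)/1.1=0.0000; Δ=(0.0000−0.0000)/(91.5369−53.2715)=0.0000; B=V−Δ·S=0.0000
Node (3,3) S=128.9252: V=(p*·0.0000+(1−p*)·0.0000)/1.1=0.0000; Δ=(0.0000−0.0000)/(157.2888−91.5369)=0.0000; B=V−Δ·S=0.0000
Node (2,0) S=35.7911: V=(p*·4.1749+(1−p*)·20.5156)/1.1=7.2907; Δ=(4.1749−20.5156)/(43.6651−25.4117)=-0.8952; B=V−Δ·S=39.3312
Node (2,1) S=61.5002: V=(p*·0.0000+(1−p*)·4.1749)/1.1=0.8930; Δ=(0.0000−4.1749)/(75.0302−43.6651)=-0.1331; B=V−Δ·S=9.0791
Node (2,2) S=105.6764: V=(p*·0.0000+(1−p*)·0.0000)/1.1=0.0000; Δ=(0.0000−0.0000)/(128.9252−75.0302)=0.0000; B=V−Δ·S=0.0000
Node (1,0) S=50.4100: V=(p*·0.8930+(1−p*)·7.2907)/1.1=2.1803; Δ=(0.8930−7.2907)/(61.5002−35.7911)=-0.2488; B=V−Δ·S=14.7248
Node (1,1) S=86.6200: V=(p*·0.0000+(1−p*)·0.8930)/1.1=0.1910; Δ=(0.0000−0.8930)/(105.6764−61.5002)=-0.0202; B=V−Δ·S=1.9421
Node (0,0) S=71.0000: V=(p*·0.1910+(1−p*)·2.1803)/1.1=0.5992; Δ=(0.1910−2.1803)/(86.6200−50.4100)=-0.0549; B=V−Δ·S=4.4998
As a check, the time-0 holding Δ(0,0)·S0 + B(0,0) comes to 0.5992 — exactly V0.

(0,0): Delta=-0.0549 Bond=4.4998
(1,0): Delta=-0.2488 Bond=14.7248
(1,1): Delta=-0.0202 Bond=1.9421
(2,0): Delta=-0.8952 Bond=39.3312
(2,1): Delta=-0.1331 Bond=9.0791
(2,2): Delta=0.0000 Bond=0.0000
(3,0): Delta=-1.0000 Bond=45.9273
(3,1): Delta=-0.8764 Bond=42.4450
(3,2): Delta=0.0000 Bond=0.0000
(3,3): Delta=0.0000 Bond=0.0000
V0=0.5992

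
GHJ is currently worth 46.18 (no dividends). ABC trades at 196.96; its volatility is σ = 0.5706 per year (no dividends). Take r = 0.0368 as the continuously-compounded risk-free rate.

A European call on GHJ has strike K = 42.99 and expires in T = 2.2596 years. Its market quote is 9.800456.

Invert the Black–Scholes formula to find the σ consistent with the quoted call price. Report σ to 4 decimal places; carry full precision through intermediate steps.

sigma = 0.2315

At σ = 0.2315 the Black–Scholes value reproduces the quote:
σ√T = 0.2315·√2.2596 = 0.347990
d₁ = (ln(S/K) + (r+σ²/2)T) / (σ√T) = (ln(46.18/42.99) + (0.0368+0.2315²/2)·2.2596) / 0.347990 = (0.071579 + 0.143702) / 0.347990 = 0.618642
d₂ = d₁ − σ√T = 0.618642 − 0.347990 = 0.270652
e^{−rT} = 0.920210
N(d₁) = 0.731924,  N(d₂) = 0.606670
V = S·N(d₁) − K·e^{−rT}·N(d₂) = 33.800238 − 23.999782 = 9.800456 (equal to the quote); since ∂V/∂σ > 0 for all σ, the implied volatility is unique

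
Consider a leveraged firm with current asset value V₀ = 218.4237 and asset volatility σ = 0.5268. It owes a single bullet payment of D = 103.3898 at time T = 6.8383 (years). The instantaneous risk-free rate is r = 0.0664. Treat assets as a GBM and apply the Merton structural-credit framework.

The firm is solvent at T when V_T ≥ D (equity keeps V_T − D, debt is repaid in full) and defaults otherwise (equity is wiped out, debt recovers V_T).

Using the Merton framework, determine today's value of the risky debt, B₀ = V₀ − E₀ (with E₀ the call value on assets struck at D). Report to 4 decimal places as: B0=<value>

B0=50.5500

Equity is a call on the firm's assets struck at D = 103.3898:
d₁ = [ln(V₀/D) + (r + σ²/2)T] / (σ√T)
   = [ln(218.4237/103.3898) + (0.0664 + 0.5·0.5268²)·6.8383] / (0.5268·√6.8383)
   = [0.747930 + 1.402940] / 1.377590 = 1.561329
d₂ = d₁ − σ√T = 1.561329 − 1.377590 = 0.183739
N(d₁) = 0.940777,  N(d₂) = 0.572891,  e^(−rT) = 0.635043
E₀ = V₀·N(d₁) − D·e^(−rT)·N(d₂)
   = 218.4237·0.940777 − 103.3898·0.635043·0.572891 = 167.873707
B₀ = V₀ − E₀ = 218.4237 − 167.873707 = 50.549993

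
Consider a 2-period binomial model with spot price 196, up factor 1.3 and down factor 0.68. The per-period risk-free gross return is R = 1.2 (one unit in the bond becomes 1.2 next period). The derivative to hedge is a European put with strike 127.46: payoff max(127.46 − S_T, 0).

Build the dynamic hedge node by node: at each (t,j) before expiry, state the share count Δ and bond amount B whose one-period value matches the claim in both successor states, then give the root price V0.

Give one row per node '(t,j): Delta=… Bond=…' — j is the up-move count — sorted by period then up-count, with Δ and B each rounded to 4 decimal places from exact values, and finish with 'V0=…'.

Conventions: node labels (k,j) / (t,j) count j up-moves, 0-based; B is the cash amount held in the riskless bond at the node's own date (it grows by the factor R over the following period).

No-arbitrage ⇒ martingale measure with p* = (R−d)/(u−d) = 0.8387.
Payoffs at expiry: V(2,0)=36.8296, V(2,1)=0.0000, V(2,2)=0.0000
Node (1,0) S=133.2800: V=(p*·0.0000+(1−p*)·36.8296)/1.2=4.9502; Δ=(0.0000−36.8296)/(173.2640−90.6304)=-0.4457; B=V−Δ·S=64.3528
Node (1,1) S=254.8000: V=(p*·0.0000+(1−p*)·0.0000)/1.2=0.0000; Δ=(0.0000−0.0000)/(331.2400−173.2640)=0.0000; B=V−Δ·S=0.0000
Node (0,0) S=196.0000: V=(p*·0.0000+(1−p*)·4.9502)/1.2=0.6654; Δ=(0.0000−4.9502)/(254.8000−133.2800)=-0.0407; B=V−Δ·S=8.6496
As a check, the time-0 holding Δ(0,0)·S0 + B(0,0) comes to 0.6654 — exactly V0.

(0,0): Delta=-0.0407 Bond=8.6496
(1,0): Delta=-0.4457 Bond=64.3528
(1,1): Delta=0.0000 Bond=0.0000
V0=0.6654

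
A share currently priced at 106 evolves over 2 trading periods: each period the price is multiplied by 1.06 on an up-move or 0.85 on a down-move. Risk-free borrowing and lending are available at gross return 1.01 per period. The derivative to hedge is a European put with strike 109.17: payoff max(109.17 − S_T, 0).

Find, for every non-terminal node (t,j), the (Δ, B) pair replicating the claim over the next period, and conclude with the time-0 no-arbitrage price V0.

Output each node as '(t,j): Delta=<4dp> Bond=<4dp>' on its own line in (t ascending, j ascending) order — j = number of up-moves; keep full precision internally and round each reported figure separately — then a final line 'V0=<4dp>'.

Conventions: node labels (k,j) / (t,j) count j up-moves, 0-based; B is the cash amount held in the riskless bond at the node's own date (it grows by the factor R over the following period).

The replicating-portfolio and risk-neutral prices coincide; use p* = (1.01−0.85)/(1.06−0.85) = 0.7619 for the latter.
At maturity the claim pays: V(2,0)=32.5850, V(2,1)=13.6640, V(2,2)=0.0000
Node (1,0) S=90.1000: V=(p*·13.6640+(1−p*)·32.5850)/1.01=17.9891; Δ=(13.6640−32.5850)/(95.5060−76.5850)=-1.0000; B=V−Δ·S=108.0891
Node (1,1) S=112.3600: V=(p*·0.0000+(1−p*)·13.6640)/1.01=3.2211; Δ=(0.0000−13.6640)/(119.1016−95.5060)=-0.5791; B=V−Δ·S=68.2878
Node (0,0) S=106.0000: V=(p*·3.2211+(1−p*)·17.9891)/1.01=6.6706; Δ=(3.2211−17.9891)/(112.3600−90.1000)=-0.6634; B=V−Δ·S=76.9944
Verification: the root portfolio costs Δ(0,0)·S0 + B(0,0) = 6.6706, matching V0.

(0,0): Delta=-0.6634 Bond=76.9944
(1,0): Delta=-1.0000 Bond=108.0891
(1,1): Delta=-0.5791 Bond=68.2878
V0=6.6706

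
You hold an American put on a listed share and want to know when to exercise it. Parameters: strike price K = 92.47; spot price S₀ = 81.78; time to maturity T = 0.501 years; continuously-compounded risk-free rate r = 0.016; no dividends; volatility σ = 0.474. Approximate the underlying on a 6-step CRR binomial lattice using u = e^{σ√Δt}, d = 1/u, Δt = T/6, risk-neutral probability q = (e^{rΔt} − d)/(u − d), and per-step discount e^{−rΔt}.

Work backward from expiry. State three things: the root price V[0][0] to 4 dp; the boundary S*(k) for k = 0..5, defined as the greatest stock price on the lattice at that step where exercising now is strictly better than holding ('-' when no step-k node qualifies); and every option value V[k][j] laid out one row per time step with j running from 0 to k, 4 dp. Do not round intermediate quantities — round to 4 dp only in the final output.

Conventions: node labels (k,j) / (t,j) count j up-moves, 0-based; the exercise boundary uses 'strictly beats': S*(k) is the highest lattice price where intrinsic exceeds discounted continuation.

price = 17.7412
boundary = - - - 54.2242 62.1838 71.3120
tree:
17.7412
23.8032 10.9742
30.8008 16.0012 5.3521
38.2458 22.5156 8.7205 1.5791
45.1867 30.2862 13.8407 2.9872 0.0000
51.2391 38.2458 21.1580 5.6509 0.0000 0.0000
56.5167 45.1867 30.2862 10.6900 0.0000 0.0000 0.0000

params: Δt=0.08350 u=1.14679 d=0.87200 q=0.47068 e^(-rΔt)=0.99866
t_6 payoffs: 56.5167 45.1867 30.2862 10.6900 0.0000 0.0000 0.0000
t_5: node(5,0) S=41.2309 payoff=51.2391 vs cont=51.1156 → 51.2391 [stop]  node(5,1) S=54.2242 payoff=38.2458 vs cont=38.1224 → 38.2458 [stop]  node(5,2) S=71.3120 payoff=21.1580 vs cont=21.0346 → 21.1580 [stop]  node(5,3) S=93.7847 payoff=0.0000 vs cont=5.6509 → 5.6509 [wait]  node(5,4) S=123.3393 payoff=0.0000 vs cont=0.0000 → 0.0000 [wait]  node(5,5) S=162.2075 payoff=0.0000 vs cont=0.0000 → 0.0000 [wait]  ⇒ S*(5)=71.3120
t_4: node(4,0) S=47.2833 payoff=45.1867 vs cont=45.0632 → 45.1867 [stop]  node(4,1) S=62.1838 payoff=30.2862 vs cont=30.1627 → 30.2862 [stop]  node(4,2) S=81.7800 payoff=10.6900 vs cont=13.8407 → 13.8407 [wait]  node(4,3) S=107.5516 payoff=0.0000 vs cont=2.9872 → 2.9872 [wait]  node(4,4) S=141.4446 payoff=0.0000 vs cont=0.0000 → 0.0000 [wait]  ⇒ S*(4)=62.1838
t_3: node(3,0) S=54.2242 payoff=38.2458 vs cont=38.1224 → 38.2458 [stop]  node(3,1) S=71.3120 payoff=21.1580 vs cont=22.5156 → 22.5156 [wait]  node(3,2) S=93.7847 payoff=0.0000 vs cont=8.7205 → 8.7205 [wait]  node(3,3) S=123.3393 payoff=0.0000 vs cont=1.5791 → 1.5791 [wait]  ⇒ S*(3)=54.2242
t_2: node(2,0) S=62.1838 payoff=30.2862 vs cont=30.8008 → 30.8008 [wait]  node(2,1) S=81.7800 payoff=10.6900 vs cont=16.0012 → 16.0012 [wait]  node(2,2) S=107.5516 payoff=0.0000 vs cont=5.3521 → 5.3521 [wait]  ⇒ S*(2)=-
t_1: node(1,0) S=71.3120 payoff=21.1580 vs cont=23.8032 → 23.8032 [wait]  node(1,1) S=93.7847 payoff=0.0000 vs cont=10.9742 → 10.9742 [wait]  ⇒ S*(1)=-
t_0: node(0,0) S=81.7800 payoff=10.6900 vs cont=17.7412 → 17.7412 [wait]  ⇒ S*(0)=-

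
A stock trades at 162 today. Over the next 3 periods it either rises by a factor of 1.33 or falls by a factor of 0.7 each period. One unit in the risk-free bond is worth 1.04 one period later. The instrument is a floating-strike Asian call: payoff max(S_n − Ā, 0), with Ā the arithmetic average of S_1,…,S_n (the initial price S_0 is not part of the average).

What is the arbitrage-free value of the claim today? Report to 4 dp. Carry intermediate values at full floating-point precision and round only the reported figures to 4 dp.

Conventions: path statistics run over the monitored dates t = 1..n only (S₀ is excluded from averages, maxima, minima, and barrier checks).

No-arbitrage gives p* = (R−d)/(u−d) = 0.5397: enumerate every path, weight its payoff by its p*-probability, and discount by R^3.
Enumerate all 2^3 = 8 price paths (U = up ×1.33, D = down ×0.7); each path with k up-moves has probability p*^k·(1−p*)^(3−k).
DDD: Ā=82.7820, payoff=0.0000, prob=0.097538
UDD: Ā=157.2858, payoff=0.0000, prob=0.114355
DUD: Ā=123.2658, payoff=0.0000, prob=0.114355
UUD: Ā=234.2050, payoff=0.0000, prob=0.134071
DDU: Ā=99.4518, payoff=6.1236, prob=0.114355
UDU: Ā=188.9584, payoff=11.6348, prob=0.134071
DUU: Ā=154.9384, payoff=45.6548, prob=0.134071
UUU: Ā=294.3830, payoff=86.7442, prob=0.157186
Price = Σ prob·payoff / R^3 = 22.016146 / 1.124864 = 19.5723

price = 19.5723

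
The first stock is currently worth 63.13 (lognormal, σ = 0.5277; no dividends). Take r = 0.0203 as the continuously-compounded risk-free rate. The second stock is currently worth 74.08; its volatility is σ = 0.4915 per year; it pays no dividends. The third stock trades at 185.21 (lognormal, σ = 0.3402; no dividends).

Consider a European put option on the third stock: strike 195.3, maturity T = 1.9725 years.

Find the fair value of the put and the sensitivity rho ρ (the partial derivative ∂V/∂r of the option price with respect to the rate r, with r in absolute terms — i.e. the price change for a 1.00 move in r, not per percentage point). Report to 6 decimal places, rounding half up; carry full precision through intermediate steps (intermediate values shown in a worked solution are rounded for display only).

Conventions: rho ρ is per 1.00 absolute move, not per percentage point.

σ√T = 0.3402·√1.9725 = 0.477796
d₁ = (ln(S/K) + (r+σ²/2)T) / (σ√T) = (ln(185.21/195.3) + (0.0203+0.3402²/2)·1.9725) / 0.477796 = (-0.053047 + 0.154186) / 0.477796 = 0.211680
d₂ = d₁ − σ√T = 0.211680 − 0.477796 = -0.266116
e^{−rT} = 0.960749
N(−d₁) = 0.416178,  N(−d₂) = 0.604925
Put price V = K·e^{−rT}·N(−d₂) − S·N(−d₁) = 113.504746 − 77.080396 = 36.424350
ρ = −K·T·e^{−rT}·N(−d₂) = -223.888112

price = 36.424350
ρ = -223.888112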